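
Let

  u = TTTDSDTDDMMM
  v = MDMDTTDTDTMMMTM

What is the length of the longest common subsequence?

Taking T at u[1]=v[5]; then T at u[2]=v[6]; then T at u[3]=v[8]; then D at u[6]=v[9]; then T at u[7]=v[10]; then M at u[10]=v[12]; then M at u[11]=v[13]; then M at u[12]=v[15] gives a common subsequence of length 8. dp[12][15] = 8 confirms this is the maximum.

8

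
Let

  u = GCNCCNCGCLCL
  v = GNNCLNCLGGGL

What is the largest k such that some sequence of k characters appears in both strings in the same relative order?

One common subsequence of length 7: G (u #1, v #1), then N (u #3, v #3), then C (u #4, v #4), then N (u #6, v #6), then C (u #7, v #7), then G (u #8, v #11), then L (u #12, v #12). dp[12][12] = 7 confirms this is the maximum.

7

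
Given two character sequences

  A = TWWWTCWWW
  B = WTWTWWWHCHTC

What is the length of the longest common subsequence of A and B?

Pick T [1,4], W [2,5], W [3,6], W [4,7], T [5,11], C [6,12]; all 6 characters appear in both, in order, and the DP table's final entry dp[9][12] is also 6, so no common subsequence is longer.

6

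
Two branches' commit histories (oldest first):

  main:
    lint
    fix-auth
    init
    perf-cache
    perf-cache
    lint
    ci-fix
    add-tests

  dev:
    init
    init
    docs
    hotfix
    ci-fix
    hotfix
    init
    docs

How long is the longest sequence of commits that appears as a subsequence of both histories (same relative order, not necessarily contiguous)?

One common subsequence of length 2: init at main[3]=dev[2], then ci-fix at main[7]=dev[5]. dp[8][8] = 2 confirms this is the maximum.

2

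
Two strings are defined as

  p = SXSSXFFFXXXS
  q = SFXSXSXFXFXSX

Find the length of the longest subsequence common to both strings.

9

One common subsequence of length 9: S at p[1]=q[1], X at p[2]=q[3], S at p[3]=q[4], S at p[4]=q[6], X at p[5]=q[7], F at p[6]=q[8], F at p[8]=q[10], X at p[9]=q[11], X at p[11]=q[13]. dp[12][13] = 9 confirms this is the maximum.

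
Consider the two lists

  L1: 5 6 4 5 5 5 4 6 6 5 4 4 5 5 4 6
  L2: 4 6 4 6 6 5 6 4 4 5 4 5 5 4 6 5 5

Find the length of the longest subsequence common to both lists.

Match 6 [2,2] → 4 [7,3] → 6 [8,4] → 6 [9,5] → 5 [10,6] → 4 [11,9] → 4 [12,11] → 5 [13,12] → 5 [14,13] → 4 [15,14] → 6 [16,15] — 11 values in the same relative order in both. Since dp[16][17] = 11, nothing longer is possible.

11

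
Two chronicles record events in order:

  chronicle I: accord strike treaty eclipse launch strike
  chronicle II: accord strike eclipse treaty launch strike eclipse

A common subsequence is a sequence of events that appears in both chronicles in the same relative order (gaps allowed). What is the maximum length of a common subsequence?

Taking accord at chronicle I[1]=chronicle II[1] → strike at chronicle I[2]=chronicle II[2] → treaty at chronicle I[3]=chronicle II[4] → launch at chronicle I[5]=chronicle II[5] → strike at chronicle I[6]=chronicle II[6] gives a common subsequence of length 5, and the DP table's final entry dp[6][7] is also 5, so no common subsequence is longer.

5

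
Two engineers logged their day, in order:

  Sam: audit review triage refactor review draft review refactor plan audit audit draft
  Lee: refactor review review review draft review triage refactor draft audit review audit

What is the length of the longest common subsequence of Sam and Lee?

7

One common subsequence of length 7: review at Sam[2]=Lee[3], then review at Sam[5]=Lee[4], then draft at Sam[6]=Lee[5], then review at Sam[7]=Lee[6], then refactor at Sam[8]=Lee[8], then audit at Sam[10]=Lee[10], then audit at Sam[11]=Lee[12]. dp[12][12] = 7 confirms this is the maximum.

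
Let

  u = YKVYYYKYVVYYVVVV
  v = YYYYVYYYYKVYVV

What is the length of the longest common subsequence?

Pick Y (u #1, v #4), then V (u #3, v #5), then Y (u #4, v #7), then Y (u #5, v #8), then Y (u #6, v #9), then K (u #7, v #10), then V (u #10, v #11), then Y (u #12, v #12), then V (u #15, v #13), then V (u #16, v #14); all 10 characters appear in both, in order. Since dp[16][14] = 10, nothing longer is possible.

10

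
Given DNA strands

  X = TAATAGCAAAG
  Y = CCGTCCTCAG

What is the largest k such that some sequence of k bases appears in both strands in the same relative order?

5

Let dp[i][j] be the LCS length of the first i bases of X and the first j bases of Y. dp[i][j] = dp[i-1][j-1]+1 when the i-th and j-th bases match, else max(dp[i-1][j], dp[i][j-1]).
    ·  C  C  G  T  C  C  T  C  A  G
 ·  0  0  0  0  0  0  0  0  0  0  0
 T  0  0  0  0  1  1  1  1  1  1  1
 A  0  0  0  0  1  1  1  1  1  2  2
 A  0  0  0  0  1  1  1  1  1  2  2
 T  0  0  0  0  1  1  1  2  2  2  2
 A  0  0  0  0  1  1  1  2  2  3  3
 G  0  0  0  1  1  1  1  2  2  3  4
 C  0  1  1  1  1  2  2  2  3  3  4
 A  0  1  1  1  1  2  2  2  3  4  4
 A  0  1  1  1  1  2  2  2  3  4  4
 A  0  1  1  1  1  2  2  2  3  4  4
 G  0  1  1  2  2  2  2  2  3  4  5
dp[11][10] = 5. One LCS (by backtracking along matches): TTCAG.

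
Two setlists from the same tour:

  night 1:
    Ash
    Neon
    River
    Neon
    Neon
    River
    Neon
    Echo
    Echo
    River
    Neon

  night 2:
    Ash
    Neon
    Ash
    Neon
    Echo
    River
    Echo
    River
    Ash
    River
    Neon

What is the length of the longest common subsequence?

7

Match Ash (night 1 #1, night 2 #1), then Neon (night 1 #2, night 2 #2), then Neon (night 1 #4, night 2 #4), then River (night 1 #6, night 2 #6), then Echo (night 1 #8, night 2 #7), then River (night 1 #10, night 2 #10), then Neon (night 1 #11, night 2 #11) — 7 songs in the same relative order in both. Since dp[11][11] = 7, nothing longer is possible.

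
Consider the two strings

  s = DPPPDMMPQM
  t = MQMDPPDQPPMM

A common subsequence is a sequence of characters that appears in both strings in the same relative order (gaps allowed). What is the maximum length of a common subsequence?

6

One common subsequence of length 6: D at s[1]=t[4], P at s[2]=t[6], P at s[3]=t[9], P at s[4]=t[10], M at s[7]=t[11], M at s[10]=t[12]. dp[10][12] = 6 confirms this is the maximum.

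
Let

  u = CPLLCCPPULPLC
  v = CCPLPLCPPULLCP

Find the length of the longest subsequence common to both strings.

11

Taking C [1,2]; then P [2,3]; then L [3,4]; then L [4,6]; then C [6,7]; then P [7,8]; then P [8,9]; then U [9,10]; then L [10,11]; then L [12,12]; then C [13,13] gives a common subsequence of length 11. Since dp[13][14] = 11, nothing longer is possible.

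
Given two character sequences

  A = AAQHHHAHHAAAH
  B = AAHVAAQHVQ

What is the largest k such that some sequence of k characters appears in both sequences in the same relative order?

6

Let dp[i][j] be the LCS length of the first i characters of A and the first j characters of B. dp[i][j] = dp[i-1][j-1]+1 when the i-th and j-th characters match, else max(dp[i-1][j], dp[i][j-1]).
    ·  A  A  H  V  A  A  Q  H  V  Q
 ·  0  0  0  0  0  0  0  0  0  0  0
 A  0  1  1  1  1  1  1  1  1  1  1
 A  0  1  2  2  2  2  2  2  2  2  2
 Q  0  1  2  2  2  2  2  3  3  3  3
 H  0  1  2  3  3  3  3  3  4  4  4
 H  0  1  2  3  3  3  3  3  4  4  4
 H  0  1  2  3  3  3  3  3  4  4  4
 A  0  1  2  3  3  4  4  4  4  4  4
 H  0  1  2  3  3  4  4  4  5  5  5
 H  0  1  2  3  3  4  4  4  5  5  5
 A  0  1  2  3  3  4  5  5  5  5  5
 A  0  1  2  3  3  4  5  5  5  5  5
 A  0  1  2  3  3  4  5  5  5  5  5
 H  0  1  2  3  3  4  5  5  6  6  6
dp[13][10] = 6. One LCS (by backtracking along matches): AAHAAH.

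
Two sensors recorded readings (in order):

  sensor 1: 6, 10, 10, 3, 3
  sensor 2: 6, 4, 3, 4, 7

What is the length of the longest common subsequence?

Pick 6 [1,1]; then 3 [4,3]; all 2 values appear in both, in order, and the DP table's final entry dp[5][5] is also 2, so no common subsequence is longer.

2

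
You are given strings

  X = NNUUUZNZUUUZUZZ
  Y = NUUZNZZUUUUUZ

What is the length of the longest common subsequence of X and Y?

Taking N [2,1], then U [4,2], then U [5,3], then Z [6,4], then N [7,5], then Z [8,7], then U [9,9], then U [10,10], then U [11,11], then U [13,12], then Z [15,13] gives a common subsequence of length 11. Since dp[15][13] = 11, nothing longer is possible.

11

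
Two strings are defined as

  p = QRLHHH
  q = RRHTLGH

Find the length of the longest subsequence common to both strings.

One common subsequence of length 3: R (p #2, q #2), then L (p #3, q #5), then H (p #6, q #7). dp[6][7] = 3 confirms this is the maximum.

3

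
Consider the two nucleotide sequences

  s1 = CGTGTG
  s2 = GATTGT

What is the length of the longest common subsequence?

One common subsequence of length 4: G [2,1]; then T [3,4]; then G [4,5]; then T [5,6]. dp[6][6] = 4 confirms this is the maximum.

4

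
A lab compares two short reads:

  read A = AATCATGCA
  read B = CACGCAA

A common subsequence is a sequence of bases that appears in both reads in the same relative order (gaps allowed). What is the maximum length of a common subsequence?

5

One common subsequence of length 5: A [2,2], then C [4,3], then G [7,4], then C [8,5], then A [9,7]. dp[9][7] = 5 confirms this is the maximum.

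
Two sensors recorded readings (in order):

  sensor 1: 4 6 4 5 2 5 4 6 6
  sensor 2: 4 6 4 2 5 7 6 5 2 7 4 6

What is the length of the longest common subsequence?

7

Match 4 (sensor 1 #1, sensor 2 #1), then 6 (sensor 1 #2, sensor 2 #2), then 4 (sensor 1 #3, sensor 2 #3), then 5 (sensor 1 #4, sensor 2 #8), then 2 (sensor 1 #5, sensor 2 #9), then 4 (sensor 1 #7, sensor 2 #11), then 6 (sensor 1 #9, sensor 2 #12) — 7 values in the same relative order in both. The LCS DP gives dp[9][12] = 7, so this is optimal.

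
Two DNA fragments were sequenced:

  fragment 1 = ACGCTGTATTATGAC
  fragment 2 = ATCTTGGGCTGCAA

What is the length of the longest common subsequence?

8

Match A (fragment 1 #1, fragment 2 #1); then C (fragment 1 #2, fragment 2 #3); then G (fragment 1 #3, fragment 2 #8); then C (fragment 1 #4, fragment 2 #9); then T (fragment 1 #5, fragment 2 #10); then G (fragment 1 #6, fragment 2 #11); then A (fragment 1 #11, fragment 2 #13); then A (fragment 1 #14, fragment 2 #14) — 8 bases in the same relative order in both. The LCS DP gives dp[15][14] = 8, so this is optimal.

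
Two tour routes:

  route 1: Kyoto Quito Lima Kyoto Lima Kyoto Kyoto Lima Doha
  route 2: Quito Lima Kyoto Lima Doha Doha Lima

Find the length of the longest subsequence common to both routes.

One common subsequence of length 5: Quito [2,1], Lima [3,2], Kyoto [4,3], Lima [5,4], Lima [8,7]. Since dp[9][7] = 5, nothing longer is possible.

5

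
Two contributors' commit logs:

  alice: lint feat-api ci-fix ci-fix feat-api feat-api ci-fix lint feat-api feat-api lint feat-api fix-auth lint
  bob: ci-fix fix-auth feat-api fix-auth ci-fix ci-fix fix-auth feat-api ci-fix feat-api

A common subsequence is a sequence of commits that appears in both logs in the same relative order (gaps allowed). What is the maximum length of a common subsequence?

6

One common subsequence of length 6: feat-api [2,3]; then ci-fix [3,5]; then ci-fix [4,6]; then feat-api [6,8]; then ci-fix [7,9]; then feat-api [12,10], and the DP table's final entry dp[14][10] is also 6, so no common subsequence is longer.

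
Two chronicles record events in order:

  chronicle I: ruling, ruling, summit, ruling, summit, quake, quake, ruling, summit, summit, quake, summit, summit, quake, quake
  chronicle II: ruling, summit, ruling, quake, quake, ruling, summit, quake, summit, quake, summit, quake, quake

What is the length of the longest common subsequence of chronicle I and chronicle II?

12

Pick ruling (chronicle I #2, chronicle II #1); then summit (chronicle I #3, chronicle II #2); then ruling (chronicle I #4, chronicle II #3); then quake (chronicle I #6, chronicle II #4); then quake (chronicle I #7, chronicle II #5); then ruling (chronicle I #8, chronicle II #6); then summit (chronicle I #9, chronicle II #7); then summit (chronicle I #10, chronicle II #9); then quake (chronicle I #11, chronicle II #10); then summit (chronicle I #13, chronicle II #11); then quake (chronicle I #14, chronicle II #12); then quake (chronicle I #15, chronicle II #13); all 12 events appear in both, in order. The LCS DP gives dp[15][13] = 12, so this is optimal.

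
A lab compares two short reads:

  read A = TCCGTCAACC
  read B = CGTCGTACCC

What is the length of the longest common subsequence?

7

One common subsequence of length 7: T [1,3], C [3,4], G [4,5], T [5,6], C [6,8], C [9,9], C [10,10], and the DP table's final entry dp[10][10] is also 7, so no common subsequence is longer.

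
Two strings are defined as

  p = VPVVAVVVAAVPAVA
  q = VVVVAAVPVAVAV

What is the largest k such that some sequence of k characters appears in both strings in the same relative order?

11

Taking V at p[4]=q[1] → V at p[6]=q[2] → V at p[7]=q[3] → V at p[8]=q[4] → A at p[9]=q[5] → A at p[10]=q[6] → V at p[11]=q[7] → P at p[12]=q[8] → A at p[13]=q[10] → V at p[14]=q[11] → A at p[15]=q[12] gives a common subsequence of length 11. Since dp[15][13] = 11, nothing longer is possible.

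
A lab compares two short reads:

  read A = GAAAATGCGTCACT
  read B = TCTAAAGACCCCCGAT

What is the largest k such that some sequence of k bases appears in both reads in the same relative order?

One common subsequence of length 8: A [2,4]; then A [3,5]; then A [4,6]; then A [5,8]; then C [8,13]; then G [9,14]; then A [12,15]; then T [14,16]. dp[14][16] = 8 confirms this is the maximum.

8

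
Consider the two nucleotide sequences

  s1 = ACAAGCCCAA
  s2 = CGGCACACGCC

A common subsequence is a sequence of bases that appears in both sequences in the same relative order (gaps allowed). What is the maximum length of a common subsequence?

6

Taking A [1,5], then C [2,6], then A [3,7], then G [5,9], then C [7,10], then C [8,11] gives a common subsequence of length 6. dp[10][11] = 6 confirms this is the maximum.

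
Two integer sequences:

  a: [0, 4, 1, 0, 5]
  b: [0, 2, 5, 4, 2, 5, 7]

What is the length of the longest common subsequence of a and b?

3

Taking 0 at a[1]=b[1]; then 4 at a[2]=b[4]; then 5 at a[5]=b[6] gives a common subsequence of length 3. Since dp[5][7] = 3, nothing longer is possible.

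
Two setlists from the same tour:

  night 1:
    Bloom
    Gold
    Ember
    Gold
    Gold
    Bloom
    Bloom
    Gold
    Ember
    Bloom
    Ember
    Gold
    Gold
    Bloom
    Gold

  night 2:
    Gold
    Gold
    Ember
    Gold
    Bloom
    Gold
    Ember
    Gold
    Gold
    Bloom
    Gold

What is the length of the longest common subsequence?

10

Taking Gold at night 1[2]=night 2[2]; then Ember at night 1[3]=night 2[3]; then Gold at night 1[5]=night 2[4]; then Bloom at night 1[7]=night 2[5]; then Gold at night 1[8]=night 2[6]; then Ember at night 1[11]=night 2[7]; then Gold at night 1[12]=night 2[8]; then Gold at night 1[13]=night 2[9]; then Bloom at night 1[14]=night 2[10]; then Gold at night 1[15]=night 2[11] gives a common subsequence of length 10, and the DP table's final entry dp[15][11] is also 10, so no common subsequence is longer.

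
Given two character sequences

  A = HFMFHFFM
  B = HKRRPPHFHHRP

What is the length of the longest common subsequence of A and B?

3

Pick H [1,7], then F [2,8], then H [5,10]; all 3 characters appear in both, in order. The LCS DP gives dp[8][12] = 3, so this is optimal.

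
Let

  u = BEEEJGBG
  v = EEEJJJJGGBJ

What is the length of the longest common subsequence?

6

One common subsequence of length 6: E [2,1] → E [3,2] → E [4,3] → J [5,7] → G [6,9] → B [7,10]. dp[8][11] = 6 confirms this is the maximum.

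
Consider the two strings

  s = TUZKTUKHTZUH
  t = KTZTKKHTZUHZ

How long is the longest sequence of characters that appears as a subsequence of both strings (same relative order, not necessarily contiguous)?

Pick T [1,2]; then Z [3,3]; then K [4,5]; then K [7,6]; then H [8,7]; then T [9,8]; then Z [10,9]; then U [11,10]; then H [12,11]; all 9 characters appear in both, in order. dp[12][12] = 9 confirms this is the maximum.

9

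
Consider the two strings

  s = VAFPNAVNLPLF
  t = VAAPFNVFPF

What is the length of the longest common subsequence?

7

Let dp[i][j] be the LCS length of the first i characters of s and the first j characters of t. dp[i][j] = dp[i-1][j-1]+1 when the i-th and j-th characters match, else max(dp[i-1][j], dp[i][j-1]).
    ·  V  A  A  P  F  N  V  F  P  F
 ·  0  0  0  0  0  0  0  0  0  0  0
 V  0  1  1  1  1  1  1  1  1  1  1
 A  0  1  2  2  2  2  2  2  2  2  2
 F  0  1  2  2  2  3  3  3  3  3  3
 P  0  1  2  2  3  3  3  3  3  4  4
 N  0  1  2  2  3  3  4  4  4  4  4
 A  0  1  2  3  3  3  4  4  4  4  4
 V  0  1  2  3  3  3  4  5  5  5  5
 N  0  1  2  3  3  3  4  5  5  5  5
 L  0  1  2  3  3  3  4  5  5  5  5
 P  0  1  2  3  4  4  4  5  5  6  6
 L  0  1  2  3  4  4  4  5  5  6  6
 F  0  1  2  3  4  5  5  5  6  6  7
dp[12][10] = 7. One LCS (by backtracking along matches): VAFNVPF.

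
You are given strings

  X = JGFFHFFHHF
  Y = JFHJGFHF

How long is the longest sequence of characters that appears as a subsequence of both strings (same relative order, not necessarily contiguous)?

6

One common subsequence of length 6: J [1,1]; then F [4,2]; then H [5,3]; then F [7,6]; then H [9,7]; then F [10,8]. Since dp[10][8] = 6, nothing longer is possible.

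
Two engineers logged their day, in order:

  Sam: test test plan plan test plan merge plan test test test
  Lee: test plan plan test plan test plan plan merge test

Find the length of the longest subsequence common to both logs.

One common subsequence of length 7: test [1,1], then test [2,4], then plan [3,5], then plan [4,7], then plan [6,8], then merge [7,9], then test [11,10], and the DP table's final entry dp[11][10] is also 7, so no common subsequence is longer.

7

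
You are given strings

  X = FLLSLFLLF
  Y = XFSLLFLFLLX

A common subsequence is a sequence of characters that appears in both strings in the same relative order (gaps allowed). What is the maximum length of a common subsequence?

Taking F (X #1, Y #2) → L (X #2, Y #4) → L (X #3, Y #5) → L (X #5, Y #7) → F (X #6, Y #8) → L (X #7, Y #9) → L (X #8, Y #10) gives a common subsequence of length 7. The LCS DP gives dp[9][11] = 7, so this is optimal.

7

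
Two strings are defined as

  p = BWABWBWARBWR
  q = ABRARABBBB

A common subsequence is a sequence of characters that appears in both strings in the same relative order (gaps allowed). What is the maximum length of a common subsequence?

5

One common subsequence of length 5: B [1,2], then A [3,6], then B [4,8], then B [6,9], then B [10,10]. Since dp[12][10] = 5, nothing longer is possible.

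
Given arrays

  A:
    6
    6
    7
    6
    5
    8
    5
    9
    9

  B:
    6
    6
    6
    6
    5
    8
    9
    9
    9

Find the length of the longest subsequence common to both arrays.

One common subsequence of length 7: 6 [1,2], 6 [2,3], 6 [4,4], 5 [5,5], 8 [6,6], 9 [8,8], 9 [9,9]. Since dp[9][9] = 7, nothing longer is possible.

7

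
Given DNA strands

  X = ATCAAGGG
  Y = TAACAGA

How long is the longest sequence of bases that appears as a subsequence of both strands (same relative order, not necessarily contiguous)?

4

One common subsequence of length 4: A [1,3], C [3,4], A [4,5], A [5,7]. Since dp[8][7] = 4, nothing longer is possible.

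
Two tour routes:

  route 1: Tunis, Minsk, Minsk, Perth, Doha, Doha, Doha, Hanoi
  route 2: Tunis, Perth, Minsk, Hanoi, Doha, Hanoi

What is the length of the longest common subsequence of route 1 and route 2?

Taking Tunis [1,1] → Minsk [2,3] → Doha [7,5] → Hanoi [8,6] gives a common subsequence of length 4. Since dp[8][6] = 4, nothing longer is possible.

4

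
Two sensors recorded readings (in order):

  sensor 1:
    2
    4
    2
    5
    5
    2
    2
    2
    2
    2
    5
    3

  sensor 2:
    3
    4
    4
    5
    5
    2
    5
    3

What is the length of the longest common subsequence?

Pick 4 [2,3] → 5 [4,4] → 5 [5,5] → 2 [10,6] → 5 [11,7] → 3 [12,8]; all 6 values appear in both, in order. Since dp[12][8] = 6, nothing longer is possible.

6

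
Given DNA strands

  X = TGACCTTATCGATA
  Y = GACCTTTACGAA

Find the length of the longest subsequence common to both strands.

Pick G at X[2]=Y[1] → A at X[3]=Y[2] → C at X[4]=Y[3] → C at X[5]=Y[4] → T at X[6]=Y[6] → T at X[7]=Y[7] → A at X[8]=Y[8] → C at X[10]=Y[9] → G at X[11]=Y[10] → A at X[12]=Y[11] → A at X[14]=Y[12]; all 11 bases appear in both, in order, and the DP table's final entry dp[14][12] is also 11, so no common subsequence is longer.

11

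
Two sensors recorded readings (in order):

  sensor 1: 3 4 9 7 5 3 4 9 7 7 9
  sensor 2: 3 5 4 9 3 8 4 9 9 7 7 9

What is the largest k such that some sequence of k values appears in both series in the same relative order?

Match 3 [1,1], then 4 [2,3], then 9 [3,4], then 3 [6,5], then 4 [7,7], then 9 [8,9], then 7 [9,10], then 7 [10,11], then 9 [11,12] — 9 values in the same relative order in both. The LCS DP gives dp[11][12] = 9, so this is optimal.

9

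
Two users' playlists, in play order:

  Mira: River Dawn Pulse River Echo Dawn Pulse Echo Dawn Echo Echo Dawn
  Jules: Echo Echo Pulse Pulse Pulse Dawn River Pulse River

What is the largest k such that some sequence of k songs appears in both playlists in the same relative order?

3

One common subsequence of length 3: River [1,7], Pulse [3,8], River [4,9]. dp[12][9] = 3 confirms this is the maximum.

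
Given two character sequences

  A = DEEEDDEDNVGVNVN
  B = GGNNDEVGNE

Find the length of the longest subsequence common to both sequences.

Match D (A #6, B #5); then E (A #7, B #6); then V (A #10, B #7); then G (A #11, B #8); then N (A #13, B #9) — 5 characters in the same relative order in both. dp[15][10] = 5 confirms this is the maximum.

5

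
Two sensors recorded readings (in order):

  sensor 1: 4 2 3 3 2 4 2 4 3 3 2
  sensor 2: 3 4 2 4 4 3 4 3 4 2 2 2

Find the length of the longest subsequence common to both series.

Taking 4 [1,2], 2 [2,3], 3 [3,6], 3 [4,8], 2 [5,10], 2 [7,11], 2 [11,12] gives a common subsequence of length 7, and the DP table's final entry dp[11][12] is also 7, so no common subsequence is longer.

7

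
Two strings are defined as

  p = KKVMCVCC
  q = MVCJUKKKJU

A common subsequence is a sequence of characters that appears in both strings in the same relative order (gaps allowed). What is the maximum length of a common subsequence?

3

Match M (p #4, q #1) → V (p #6, q #2) → C (p #7, q #3) — 3 characters in the same relative order in both. dp[8][10] = 3 confirms this is the maximum.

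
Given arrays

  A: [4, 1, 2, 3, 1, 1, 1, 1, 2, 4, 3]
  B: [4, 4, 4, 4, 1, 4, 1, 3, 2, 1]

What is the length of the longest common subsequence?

4

Match 4 (A #1, B #6), 1 (A #2, B #7), 2 (A #3, B #9), 1 (A #8, B #10) — 4 values in the same relative order in both, and the DP table's final entry dp[11][10] is also 4, so no common subsequence is longer.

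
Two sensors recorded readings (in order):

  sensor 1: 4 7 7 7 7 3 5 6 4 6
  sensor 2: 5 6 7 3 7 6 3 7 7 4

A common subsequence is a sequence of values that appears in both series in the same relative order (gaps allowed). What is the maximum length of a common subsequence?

5

Taking 7 at sensor 1[2]=sensor 2[3]; then 7 at sensor 1[3]=sensor 2[5]; then 7 at sensor 1[4]=sensor 2[8]; then 7 at sensor 1[5]=sensor 2[9]; then 4 at sensor 1[9]=sensor 2[10] gives a common subsequence of length 5. Since dp[10][10] = 5, nothing longer is possible.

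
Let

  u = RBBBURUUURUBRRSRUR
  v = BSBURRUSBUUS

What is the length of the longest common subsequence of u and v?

One common subsequence of length 8: B (u #2, v #1) → B (u #4, v #3) → U (u #5, v #4) → R (u #6, v #6) → U (u #7, v #7) → U (u #9, v #10) → U (u #11, v #11) → S (u #15, v #12). dp[18][12] = 8 confirms this is the maximum.

8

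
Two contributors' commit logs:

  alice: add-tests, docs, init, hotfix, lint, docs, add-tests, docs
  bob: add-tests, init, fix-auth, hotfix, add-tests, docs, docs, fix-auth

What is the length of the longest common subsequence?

Pick add-tests [1,1], init [3,2], hotfix [4,4], docs [6,6], docs [8,7]; all 5 commits appear in both, in order. The LCS DP gives dp[8][8] = 5, so this is optimal.

5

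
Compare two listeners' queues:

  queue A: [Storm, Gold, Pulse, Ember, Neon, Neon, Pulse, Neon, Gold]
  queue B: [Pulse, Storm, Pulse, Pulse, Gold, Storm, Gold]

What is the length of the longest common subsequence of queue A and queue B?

4

Pick Storm (queue A #1, queue B #2), Pulse (queue A #3, queue B #3), Pulse (queue A #7, queue B #4), Gold (queue A #9, queue B #7); all 4 songs appear in both, in order. dp[9][7] = 4 confirms this is the maximum.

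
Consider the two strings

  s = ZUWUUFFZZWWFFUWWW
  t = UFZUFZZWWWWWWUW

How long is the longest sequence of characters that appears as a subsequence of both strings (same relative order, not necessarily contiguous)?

10

One common subsequence of length 10: Z [1,3]; then U [5,4]; then F [7,5]; then Z [8,6]; then Z [9,7]; then W [10,10]; then W [11,11]; then W [15,12]; then W [16,13]; then W [17,15], and the DP table's final entry dp[17][15] is also 10, so no common subsequence is longer.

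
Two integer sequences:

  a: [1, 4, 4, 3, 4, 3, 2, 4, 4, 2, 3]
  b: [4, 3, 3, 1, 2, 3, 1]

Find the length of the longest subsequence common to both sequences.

5

Match 4 at a[3]=b[1], 3 at a[4]=b[2], 3 at a[6]=b[3], 2 at a[10]=b[5], 3 at a[11]=b[6] — 5 values in the same relative order in both. The LCS DP gives dp[11][7] = 5, so this is optimal.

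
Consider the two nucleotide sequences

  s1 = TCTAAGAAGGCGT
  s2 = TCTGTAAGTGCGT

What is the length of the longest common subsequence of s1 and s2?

One common subsequence of length 11: T (s1 #1, s2 #1), C (s1 #2, s2 #2), T (s1 #3, s2 #3), G (s1 #6, s2 #4), A (s1 #7, s2 #6), A (s1 #8, s2 #7), G (s1 #9, s2 #8), G (s1 #10, s2 #10), C (s1 #11, s2 #11), G (s1 #12, s2 #12), T (s1 #13, s2 #13). Since dp[13][13] = 11, nothing longer is possible.

11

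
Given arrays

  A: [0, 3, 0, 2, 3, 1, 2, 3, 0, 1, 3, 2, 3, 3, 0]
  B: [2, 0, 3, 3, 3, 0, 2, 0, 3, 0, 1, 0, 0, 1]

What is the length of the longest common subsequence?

8

Pick 0 at A[1]=B[2]; then 3 at A[2]=B[5]; then 0 at A[3]=B[6]; then 2 at A[4]=B[7]; then 3 at A[5]=B[9]; then 1 at A[6]=B[11]; then 0 at A[9]=B[13]; then 1 at A[10]=B[14]; all 8 values appear in both, in order, and the DP table's final entry dp[15][14] is also 8, so no common subsequence is longer.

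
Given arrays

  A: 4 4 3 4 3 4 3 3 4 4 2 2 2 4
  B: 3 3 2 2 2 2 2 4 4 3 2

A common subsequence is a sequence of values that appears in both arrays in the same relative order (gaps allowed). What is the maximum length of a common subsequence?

One common subsequence of length 6: 3 at A[3]=B[1] → 3 at A[5]=B[2] → 2 at A[11]=B[5] → 2 at A[12]=B[6] → 2 at A[13]=B[7] → 4 at A[14]=B[9]. dp[14][11] = 6 confirms this is the maximum.

6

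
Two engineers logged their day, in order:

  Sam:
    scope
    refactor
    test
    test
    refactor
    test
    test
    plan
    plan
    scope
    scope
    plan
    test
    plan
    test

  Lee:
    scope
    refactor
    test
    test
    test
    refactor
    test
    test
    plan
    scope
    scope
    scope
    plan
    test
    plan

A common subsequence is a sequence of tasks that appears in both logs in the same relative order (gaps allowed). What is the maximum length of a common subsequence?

13

Pick scope (Sam #1, Lee #1), then refactor (Sam #2, Lee #2), then test (Sam #3, Lee #4), then test (Sam #4, Lee #5), then refactor (Sam #5, Lee #6), then test (Sam #6, Lee #7), then test (Sam #7, Lee #8), then plan (Sam #8, Lee #9), then scope (Sam #10, Lee #11), then scope (Sam #11, Lee #12), then plan (Sam #12, Lee #13), then test (Sam #13, Lee #14), then plan (Sam #14, Lee #15); all 13 tasks appear in both, in order. Since dp[15][15] = 13, nothing longer is possible.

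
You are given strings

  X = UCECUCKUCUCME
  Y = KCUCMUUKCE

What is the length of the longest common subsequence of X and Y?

7

One common subsequence of length 7: C [4,2] → U [5,3] → C [6,4] → U [8,6] → U [10,7] → C [11,9] → E [13,10]. The LCS DP gives dp[13][10] = 7, so this is optimal.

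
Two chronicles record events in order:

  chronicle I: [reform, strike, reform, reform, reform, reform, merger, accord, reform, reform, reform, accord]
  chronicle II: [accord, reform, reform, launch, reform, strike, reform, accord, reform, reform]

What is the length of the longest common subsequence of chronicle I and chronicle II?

Taking reform [1,2] → reform [3,3] → reform [4,5] → reform [6,7] → accord [8,8] → reform [10,9] → reform [11,10] gives a common subsequence of length 7. Since dp[12][10] = 7, nothing longer is possible.

7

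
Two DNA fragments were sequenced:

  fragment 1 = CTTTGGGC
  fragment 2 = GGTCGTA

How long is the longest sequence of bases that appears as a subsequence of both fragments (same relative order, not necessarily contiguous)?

Taking G at fragment 1[5]=fragment 2[1] → G at fragment 1[6]=fragment 2[2] → G at fragment 1[7]=fragment 2[5] gives a common subsequence of length 3. The LCS DP gives dp[8][7] = 3, so this is optimal.

3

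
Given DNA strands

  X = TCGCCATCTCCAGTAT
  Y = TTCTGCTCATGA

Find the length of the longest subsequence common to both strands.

Match T (X #1, Y #2); then C (X #2, Y #3); then G (X #3, Y #5); then C (X #4, Y #6); then C (X #5, Y #8); then A (X #6, Y #9); then T (X #9, Y #10); then G (X #13, Y #11); then A (X #15, Y #12) — 9 bases in the same relative order in both. Since dp[16][12] = 9, nothing longer is possible.

9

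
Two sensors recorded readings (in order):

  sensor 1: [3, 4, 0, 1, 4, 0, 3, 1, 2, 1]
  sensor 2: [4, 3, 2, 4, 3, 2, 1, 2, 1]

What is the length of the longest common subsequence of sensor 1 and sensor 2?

6

Let dp[i][j] be the LCS length of the first i values of sensor 1 and the first j values of sensor 2. dp[i][j] = dp[i-1][j-1]+1 when the i-th and j-th values match, else max(dp[i-1][j], dp[i][j-1]).
    ·  4  3  2  4  3  2  1  2  1
 ·  0  0  0  0  0  0  0  0  0  0
 3  0  0  1  1  1  1  1  1  1  1
 4  0  1  1  1  2  2  2  2  2  2
 0  0  1  1  1  2  2  2  2  2  2
 1  0  1  1  1  2  2  2  3  3  3
 4  0  1  1  1  2  2  2  3  3  3
 0  0  1  1  1  2  2  2  3  3  3
 3  0  1  2  2  2  3  3  3  3  3
 1  0  1  2  2  2  3  3  4  4  4
 2  0  1  2  3  3  3  4  4  5  5
 1  0  1  2  3  3  3  4  5  5  6
dp[10][9] = 6. One LCS (by backtracking along matches): 3, 4, 3, 1, 2, 1.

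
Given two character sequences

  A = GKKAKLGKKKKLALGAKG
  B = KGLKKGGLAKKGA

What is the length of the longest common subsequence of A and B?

Match G at A[1]=B[2], then K at A[2]=B[4], then K at A[3]=B[5], then A at A[4]=B[9], then K at A[10]=B[10], then K at A[11]=B[11], then G at A[15]=B[12], then A at A[16]=B[13] — 8 characters in the same relative order in both. Since dp[18][13] = 8, nothing longer is possible.

8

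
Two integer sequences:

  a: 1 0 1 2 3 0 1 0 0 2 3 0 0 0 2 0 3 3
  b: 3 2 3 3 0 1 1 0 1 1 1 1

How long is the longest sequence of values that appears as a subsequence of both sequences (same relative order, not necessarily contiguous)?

Match 2 [4,2], 3 [5,4], 0 [6,5], 1 [7,7], 0 [8,8] — 5 values in the same relative order in both, and the DP table's final entry dp[18][12] is also 5, so no common subsequence is longer.

5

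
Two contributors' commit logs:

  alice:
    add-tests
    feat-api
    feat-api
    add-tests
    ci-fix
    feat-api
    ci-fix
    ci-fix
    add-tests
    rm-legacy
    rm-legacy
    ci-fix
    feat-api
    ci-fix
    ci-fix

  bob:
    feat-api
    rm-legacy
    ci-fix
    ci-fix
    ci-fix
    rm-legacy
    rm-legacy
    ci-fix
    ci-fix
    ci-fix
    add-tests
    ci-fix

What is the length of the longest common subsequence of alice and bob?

9

One common subsequence of length 9: feat-api (alice #2, bob #1), then ci-fix (alice #5, bob #3), then ci-fix (alice #7, bob #4), then ci-fix (alice #8, bob #5), then rm-legacy (alice #10, bob #6), then rm-legacy (alice #11, bob #7), then ci-fix (alice #12, bob #9), then ci-fix (alice #14, bob #10), then ci-fix (alice #15, bob #12). dp[15][12] = 9 confirms this is the maximum.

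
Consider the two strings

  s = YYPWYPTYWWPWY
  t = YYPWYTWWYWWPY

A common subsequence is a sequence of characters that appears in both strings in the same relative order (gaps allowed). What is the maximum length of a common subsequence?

One common subsequence of length 11: Y at s[1]=t[1] → Y at s[2]=t[2] → P at s[3]=t[3] → W at s[4]=t[4] → Y at s[5]=t[5] → T at s[7]=t[6] → Y at s[8]=t[9] → W at s[9]=t[10] → W at s[10]=t[11] → P at s[11]=t[12] → Y at s[13]=t[13]. Since dp[13][13] = 11, nothing longer is possible.

11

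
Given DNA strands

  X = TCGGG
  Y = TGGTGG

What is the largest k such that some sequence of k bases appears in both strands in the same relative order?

4

Taking T at X[1]=Y[1], G at X[3]=Y[3], G at X[4]=Y[5], G at X[5]=Y[6] gives a common subsequence of length 4. The LCS DP gives dp[5][6] = 4, so this is optimal.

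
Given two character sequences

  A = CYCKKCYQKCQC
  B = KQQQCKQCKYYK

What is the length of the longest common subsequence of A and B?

Let dp[i][j] be the LCS length of the first i characters of A and the first j characters of B. dp[i][j] = dp[i-1][j-1]+1 when the i-th and j-th characters match, else max(dp[i-1][j], dp[i][j-1]).
    ·  K  Q  Q  Q  C  K  Q  C  K  Y  Y  K
 ·  0  0  0  0  0  0  0  0  0  0  0  0  0
 C  0  0  0  0  0  1  1  1  1  1  1  1  1
 Y  0  0  0  0  0  1  1  1  1  1  2  2  2
 C  0  0  0  0  0  1  1  1  2  2  2  2  2
 K  0  1  1  1  1  1  2  2  2  3  3  3  3
 K  0  1  1  1  1  1  2  2  2  3  3  3  4
 C  0  1  1  1  1  2  2  2  3  3  3  3  4
 Y  0  1  1  1  1  2  2  2  3  3  4  4  4
 Q  0  1  2  2  2  2  2  3  3  3  4  4  4
 K  0  1  2  2  2  2  3  3  3  4  4  4  5
 C  0  1  2  2  2  3  3  3  4  4  4  4  5
 Q  0  1  2  3  3  3  3  4  4  4  4  4  5
 C  0  1  2  3  3  4  4  4  5  5  5  5  5
dp[12][12] = 5. One LCS (by backtracking along matches): CCKYK.

5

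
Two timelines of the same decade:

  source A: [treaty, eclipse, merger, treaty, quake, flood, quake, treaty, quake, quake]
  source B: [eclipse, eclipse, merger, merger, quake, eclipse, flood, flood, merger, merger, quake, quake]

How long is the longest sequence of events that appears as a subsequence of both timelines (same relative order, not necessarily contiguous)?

6

One common subsequence of length 6: eclipse at source A[2]=source B[2]; then merger at source A[3]=source B[4]; then quake at source A[5]=source B[5]; then flood at source A[6]=source B[8]; then quake at source A[9]=source B[11]; then quake at source A[10]=source B[12]. The LCS DP gives dp[10][12] = 6, so this is optimal.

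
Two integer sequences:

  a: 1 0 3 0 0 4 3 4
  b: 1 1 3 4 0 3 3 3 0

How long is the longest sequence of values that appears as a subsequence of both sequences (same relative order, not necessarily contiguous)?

Match 1 [1,2] → 0 [2,5] → 3 [3,8] → 0 [5,9] — 4 values in the same relative order in both. The LCS DP gives dp[8][9] = 4, so this is optimal.

4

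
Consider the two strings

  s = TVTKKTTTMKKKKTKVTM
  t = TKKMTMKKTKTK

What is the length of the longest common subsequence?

10

Pick T at s[3]=t[1] → K at s[4]=t[2] → K at s[5]=t[3] → T at s[8]=t[5] → M at s[9]=t[6] → K at s[10]=t[7] → K at s[11]=t[8] → K at s[13]=t[10] → T at s[14]=t[11] → K at s[15]=t[12]; all 10 characters appear in both, in order. dp[18][12] = 10 confirms this is the maximum.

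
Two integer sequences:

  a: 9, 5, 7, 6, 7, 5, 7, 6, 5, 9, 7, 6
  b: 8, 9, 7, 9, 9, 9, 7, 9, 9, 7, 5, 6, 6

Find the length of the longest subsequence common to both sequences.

6

Taking 9 at a[1]=b[6], 7 at a[3]=b[7], 7 at a[5]=b[10], 5 at a[6]=b[11], 6 at a[8]=b[12], 6 at a[12]=b[13] gives a common subsequence of length 6. The LCS DP gives dp[12][13] = 6, so this is optimal.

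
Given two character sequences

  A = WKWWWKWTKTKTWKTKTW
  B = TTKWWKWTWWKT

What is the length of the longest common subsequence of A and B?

9

Match K at A[2]=B[3]; then W at A[4]=B[4]; then W at A[5]=B[5]; then K at A[6]=B[6]; then W at A[7]=B[7]; then T at A[8]=B[8]; then W at A[13]=B[10]; then K at A[16]=B[11]; then T at A[17]=B[12] — 9 characters in the same relative order in both. dp[18][12] = 9 confirms this is the maximum.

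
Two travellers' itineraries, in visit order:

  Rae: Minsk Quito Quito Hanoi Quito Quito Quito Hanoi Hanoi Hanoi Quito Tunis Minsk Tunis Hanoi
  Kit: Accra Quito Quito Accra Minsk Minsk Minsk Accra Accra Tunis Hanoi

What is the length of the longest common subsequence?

5

Pick Quito [2,2], Quito [3,3], Minsk [13,7], Tunis [14,10], Hanoi [15,11]; all 5 stops appear in both, in order. Since dp[15][11] = 5, nothing longer is possible.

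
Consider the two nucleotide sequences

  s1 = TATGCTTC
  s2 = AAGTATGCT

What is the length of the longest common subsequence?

6

Let dp[i][j] be the LCS length of the first i bases of s1 and the first j bases of s2. dp[i][j] = dp[i-1][j-1]+1 when the i-th and j-th bases match, else max(dp[i-1][j], dp[i][j-1]).
    ·  A  A  G  T  A  T  G  C  T
 ·  0  0  0  0  0  0  0  0  0  0
 T  0  0  0  0  1  1  1  1  1  1
 A  0  1  1  1  1  2  2  2  2  2
 T  0  1  1  1  2  2  3  3  3  3
 G  0  1  1  2  2  2  3  4  4  4
 C  0  1  1  2  2  2  3  4  5  5
 T  0  1  1  2  3  3  3  4  5  6
 T  0  1  1  2  3  3  4  4  5  6
 C  0  1  1  2  3  3  4  4  5  6
dp[8][9] = 6. One LCS (by backtracking along matches): TATGCT.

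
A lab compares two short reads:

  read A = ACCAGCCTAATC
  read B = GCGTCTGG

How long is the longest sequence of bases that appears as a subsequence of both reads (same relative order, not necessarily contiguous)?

4

Pick C (read A #3, read B #2), then G (read A #5, read B #3), then C (read A #7, read B #5), then T (read A #8, read B #6); all 4 bases appear in both, in order. Since dp[12][8] = 4, nothing longer is possible.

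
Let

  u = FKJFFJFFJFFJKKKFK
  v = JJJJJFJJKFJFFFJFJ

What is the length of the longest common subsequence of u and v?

Taking F (u #1, v #6), K (u #2, v #9), J (u #3, v #11), F (u #5, v #12), F (u #7, v #13), F (u #8, v #14), J (u #9, v #15), F (u #11, v #16), J (u #12, v #17) gives a common subsequence of length 9. Since dp[17][17] = 9, nothing longer is possible.

9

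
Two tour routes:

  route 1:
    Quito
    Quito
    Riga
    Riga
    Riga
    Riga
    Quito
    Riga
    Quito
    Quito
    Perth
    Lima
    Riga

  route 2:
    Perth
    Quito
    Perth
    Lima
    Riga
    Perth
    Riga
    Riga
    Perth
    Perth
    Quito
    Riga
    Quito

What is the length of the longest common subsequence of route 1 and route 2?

One common subsequence of length 7: Quito at route 1[1]=route 2[2], then Riga at route 1[3]=route 2[5], then Riga at route 1[4]=route 2[7], then Riga at route 1[5]=route 2[8], then Quito at route 1[7]=route 2[11], then Riga at route 1[8]=route 2[12], then Quito at route 1[10]=route 2[13], and the DP table's final entry dp[13][13] is also 7, so no common subsequence is longer.

7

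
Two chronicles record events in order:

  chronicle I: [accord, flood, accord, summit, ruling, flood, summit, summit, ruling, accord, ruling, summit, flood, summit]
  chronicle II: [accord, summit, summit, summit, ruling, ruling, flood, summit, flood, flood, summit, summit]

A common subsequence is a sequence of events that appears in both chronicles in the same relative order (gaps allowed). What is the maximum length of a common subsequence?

9

Match accord (chronicle I #3, chronicle II #1) → summit (chronicle I #4, chronicle II #2) → summit (chronicle I #7, chronicle II #3) → summit (chronicle I #8, chronicle II #4) → ruling (chronicle I #9, chronicle II #5) → ruling (chronicle I #11, chronicle II #6) → summit (chronicle I #12, chronicle II #8) → flood (chronicle I #13, chronicle II #10) → summit (chronicle I #14, chronicle II #12) — 9 events in the same relative order in both, and the DP table's final entry dp[14][12] is also 9, so no common subsequence is longer.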